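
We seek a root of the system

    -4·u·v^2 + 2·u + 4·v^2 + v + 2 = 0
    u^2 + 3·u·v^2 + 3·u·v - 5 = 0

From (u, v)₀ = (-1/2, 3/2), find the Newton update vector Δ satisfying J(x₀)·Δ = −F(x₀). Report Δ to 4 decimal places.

(0.6620, -0.5982)

At (-1/2, 3/2): F = (16.0000, -10.3750).
Jacobian J = [[-4·v^2 + 2, -8·u·v + 8·v + 1], [2·u + 3·v^2 + 3·v, 6·u·v + 3·u]].
At the point, J = [[-7.0000, 19.0000], [10.2500, -6.0000]] (det J = -152.7500).
Solving J·Δ = −F gives Δ = (0.6620, -0.5982).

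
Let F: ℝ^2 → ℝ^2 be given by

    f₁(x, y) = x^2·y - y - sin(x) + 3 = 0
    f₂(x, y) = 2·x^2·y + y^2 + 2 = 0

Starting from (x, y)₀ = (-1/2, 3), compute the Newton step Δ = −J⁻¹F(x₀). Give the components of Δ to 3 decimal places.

At (-1/2, 3): F = (1.22943, 12.500).
Jacobian J = [[2·x·y - cos(x), x^2 - 1], [4·x·y, 2·x^2 + 2·y]].
At the point, J = [[-3.87758, -0.750], [-6.000, 6.500]] (det J = -29.70429).
Solving J·Δ = −F gives Δ = (0.585, -1.383).

(0.585, -1.383)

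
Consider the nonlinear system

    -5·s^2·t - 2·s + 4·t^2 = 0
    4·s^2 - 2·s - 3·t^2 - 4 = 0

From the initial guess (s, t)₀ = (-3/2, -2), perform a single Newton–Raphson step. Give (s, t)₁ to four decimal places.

(-0.9918, -1.0738)

At (-3/2, -2): F = (41.5000, -4.0000).
Jacobian J = [[-10·s·t - 2, -5·s^2 + 8·t], [8·s - 2, -6·t]].
At the point, J = [[-32.0000, -27.2500], [-14.0000, 12.0000]] (det J = -765.5000).
Solving J·Δ = −F gives Δ = (0.5082, 0.9262).
Then the next iterate is (s, t)₁ = (-0.9918, -1.0738).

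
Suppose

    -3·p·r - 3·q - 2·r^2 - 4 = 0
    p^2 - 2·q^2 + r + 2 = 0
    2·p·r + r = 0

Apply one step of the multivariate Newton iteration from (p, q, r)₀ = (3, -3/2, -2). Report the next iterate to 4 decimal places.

(1.6516, -1.1066, -0.7705)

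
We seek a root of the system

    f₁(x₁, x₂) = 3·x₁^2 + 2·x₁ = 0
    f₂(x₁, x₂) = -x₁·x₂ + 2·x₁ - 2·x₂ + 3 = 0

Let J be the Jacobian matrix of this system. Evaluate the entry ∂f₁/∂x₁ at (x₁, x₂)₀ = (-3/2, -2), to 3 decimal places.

-7.000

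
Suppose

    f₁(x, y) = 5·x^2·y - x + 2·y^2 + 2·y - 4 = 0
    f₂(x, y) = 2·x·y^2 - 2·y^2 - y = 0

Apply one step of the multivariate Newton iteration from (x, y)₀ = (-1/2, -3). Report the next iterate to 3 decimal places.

(-0.173, -1.934)

At (-1/2, -3): F = (4.750, -24.000).
Jacobian J = [[10·x·y - 1, 5·x^2 + 4·y + 2], [2·y^2, 4·x·y - 4·y - 1]].
At the point, J = [[14.000, -8.750], [18.000, 17.000]] (det J = 395.500).
Solving J·Δ = −F gives Δ = (0.327, 1.066).
Then the next iterate is (x, y)₁ = (-0.173, -1.934).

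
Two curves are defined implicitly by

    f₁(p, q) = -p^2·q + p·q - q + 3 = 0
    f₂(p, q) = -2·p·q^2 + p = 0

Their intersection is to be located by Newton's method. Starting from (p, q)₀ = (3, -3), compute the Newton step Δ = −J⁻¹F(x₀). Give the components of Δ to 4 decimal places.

(-1.2043, 0.8480)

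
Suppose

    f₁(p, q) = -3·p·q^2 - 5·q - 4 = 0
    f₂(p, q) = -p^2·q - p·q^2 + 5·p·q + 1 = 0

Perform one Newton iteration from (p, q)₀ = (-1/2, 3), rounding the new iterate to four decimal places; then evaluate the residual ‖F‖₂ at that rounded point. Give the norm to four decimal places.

At (-1/2, 3): F = (-5.5000, -2.7500).
Jacobian J = [[-3·q^2, -6·p·q - 5], [-2·p·q - q^2 + 5·q, -p^2 - 2·p·q + 5·p]].
At the point, J = [[-27.0000, 4.0000], [9.0000, 0.2500]] (det J = -42.7500).
Solving J·Δ = −F gives Δ = (0.2251, 2.8947).
Then the next iterate is (p, q)₁ = (-0.2749, 5.8947).
Re-evaluating at (-0.2749, 5.8947): F = (-4.817247, 2.004357), so ‖F‖₂ = 5.2176.

5.2176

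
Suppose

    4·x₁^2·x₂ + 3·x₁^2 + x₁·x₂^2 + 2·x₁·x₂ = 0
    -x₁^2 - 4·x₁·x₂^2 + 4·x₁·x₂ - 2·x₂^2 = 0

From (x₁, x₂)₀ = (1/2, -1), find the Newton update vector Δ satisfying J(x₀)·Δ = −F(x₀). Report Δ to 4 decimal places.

At (1/2, -1): F = (-0.7500, -6.2500).
Jacobian J = [[8·x₁·x₂ + 6·x₁ + x₂^2 + 2·x₂, 4·x₁^2 + 2·x₁·x₂ + 2·x₁], [-2·x₁ - 4·x₂^2 + 4·x₂, -8·x₁·x₂ + 4·x₁ - 4·x₂]].
At the point, J = [[-2.0000, 1.0000], [-9.0000, 10.0000]] (det J = -11.0000).
Solving J·Δ = −F gives Δ = (-0.1136, 0.5227).

(-0.1136, 0.5227)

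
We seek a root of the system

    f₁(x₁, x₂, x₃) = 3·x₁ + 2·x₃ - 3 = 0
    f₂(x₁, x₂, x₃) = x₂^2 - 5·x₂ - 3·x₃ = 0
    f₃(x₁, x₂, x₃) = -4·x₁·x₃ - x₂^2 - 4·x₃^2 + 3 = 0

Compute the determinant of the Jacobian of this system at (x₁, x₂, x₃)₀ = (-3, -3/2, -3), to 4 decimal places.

-645.0000

J = [[3, 0, 2], [0, 2·x₂ - 5, -3], [-4·x₃, -2·x₂, -4·x₁ - 8·x₃]].
At the point, J = [[3.0000, 0.0000, 2.0000], [0.0000, -8.0000, -3.0000], [12.0000, 3.0000, 36.0000]].
det J = -645.0000.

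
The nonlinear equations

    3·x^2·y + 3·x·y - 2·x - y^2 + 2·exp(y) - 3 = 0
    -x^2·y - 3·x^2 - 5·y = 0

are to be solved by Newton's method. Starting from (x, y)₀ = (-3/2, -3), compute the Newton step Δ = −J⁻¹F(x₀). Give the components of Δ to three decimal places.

At (-3/2, -3): F = (-15.65043, 15.000).
Jacobian J = [[6·x·y + 3·y - 2, 3·x^2 + 3·x - 2·y + 2·exp(y)], [-2·x·y - 6·x, -x^2 - 5]].
At the point, J = [[16.000, 8.34957], [0.000, -7.250]] (det J = -116.000).
Solving J·Δ = −F gives Δ = (-0.102, 2.069).

(-0.102, 2.069)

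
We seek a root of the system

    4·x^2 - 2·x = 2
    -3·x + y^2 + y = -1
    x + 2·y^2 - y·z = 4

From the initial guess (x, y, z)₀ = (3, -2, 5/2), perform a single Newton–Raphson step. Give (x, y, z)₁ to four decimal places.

(1.7273, -2.7273, -6.6818)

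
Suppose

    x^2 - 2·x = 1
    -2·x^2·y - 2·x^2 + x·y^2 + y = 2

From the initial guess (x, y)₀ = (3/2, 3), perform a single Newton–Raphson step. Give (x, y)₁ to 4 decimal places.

At (3/2, 3): F = (-1.7500, -3.5000).
Jacobian J = [[2·x - 2, 0], [-4·x·y - 4·x + y^2, -2·x^2 + 2·x·y + 1]].
At the point, J = [[1.0000, 0.0000], [-15.0000, 5.5000]] (det J = 5.5000).
Solving J·Δ = −F gives Δ = (1.7500, 5.4091).
Then the next iterate is (x, y)₁ = (3.2500, 8.4091).

(3.2500, 8.4091)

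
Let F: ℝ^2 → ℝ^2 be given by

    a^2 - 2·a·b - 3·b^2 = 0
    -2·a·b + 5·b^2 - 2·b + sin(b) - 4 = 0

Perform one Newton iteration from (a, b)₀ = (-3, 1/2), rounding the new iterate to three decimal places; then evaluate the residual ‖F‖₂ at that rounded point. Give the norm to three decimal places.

At (-3, 1/2): F = (11.250, -0.27057).
Jacobian J = [[2·a - 2·b, -2·a - 6·b], [-2·b, -2·a + 10·b + cos(b) - 2]].
At the point, J = [[-7.000, 3.000], [-1.000, 9.87758]] (det J = -66.14308).
Solving J·Δ = −F gives Δ = (1.692, 0.199).
Then the next iterate is (a, b)₁ = (-1.308, 0.699).
Re-evaluating at (-1.308, 0.699): F = (2.07365, -0.48296), so ‖F‖₂ = 2.129.

2.129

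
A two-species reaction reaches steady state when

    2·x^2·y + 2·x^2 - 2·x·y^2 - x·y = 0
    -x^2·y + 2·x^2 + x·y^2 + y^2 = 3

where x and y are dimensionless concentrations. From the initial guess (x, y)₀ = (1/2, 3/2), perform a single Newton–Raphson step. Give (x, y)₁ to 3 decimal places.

At (1/2, 3/2): F = (-1.750, 0.500).
Jacobian J = [[4·x·y + 4·x - 2·y^2 - y, 2·x^2 - 4·x·y - x], [-2·x·y + 4·x + y^2, -x^2 + 2·x·y + 2·y]].
At the point, J = [[-1.000, -3.000], [2.750, 4.250]] (det J = 4.000).
Solving J·Δ = −F gives Δ = (1.484, -1.078).
Then the next iterate is (x, y)₁ = (1.984, 0.422).

(1.984, 0.422)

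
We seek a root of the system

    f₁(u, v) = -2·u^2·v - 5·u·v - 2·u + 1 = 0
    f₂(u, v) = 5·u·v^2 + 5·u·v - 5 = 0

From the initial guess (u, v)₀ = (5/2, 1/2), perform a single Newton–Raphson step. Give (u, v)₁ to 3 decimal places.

(0.391, 0.641)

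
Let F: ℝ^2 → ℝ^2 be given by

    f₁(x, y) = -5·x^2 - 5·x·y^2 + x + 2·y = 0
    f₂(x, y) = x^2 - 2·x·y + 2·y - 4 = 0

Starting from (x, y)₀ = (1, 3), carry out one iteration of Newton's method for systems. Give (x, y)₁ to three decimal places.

At (1, 3): F = (-43.000, -3.000).
Jacobian J = [[-10·x - 5·y^2 + 1, -10·x·y + 2], [2·x - 2·y, -2·x + 2]].
At the point, J = [[-54.000, -28.000], [-4.000, 0.000]] (det J = -112.000).
Solving J·Δ = −F gives Δ = (-0.750, -0.089).
Then the next iterate is (x, y)₁ = (0.250, 2.911).

(0.250, 2.911)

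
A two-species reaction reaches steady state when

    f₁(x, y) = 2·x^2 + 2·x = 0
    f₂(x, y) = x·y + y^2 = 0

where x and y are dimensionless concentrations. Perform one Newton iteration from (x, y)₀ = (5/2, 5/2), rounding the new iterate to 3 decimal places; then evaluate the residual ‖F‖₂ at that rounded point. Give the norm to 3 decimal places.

5.273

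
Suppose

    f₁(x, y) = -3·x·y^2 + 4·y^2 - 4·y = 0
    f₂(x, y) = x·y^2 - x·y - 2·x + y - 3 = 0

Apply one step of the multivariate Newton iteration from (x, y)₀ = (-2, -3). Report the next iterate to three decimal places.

At (-2, -3): F = (102.000, -26.000).
Jacobian J = [[-3·y^2, -6·x·y + 8·y - 4], [y^2 - y - 2, 2·x·y - x + 1]].
At the point, J = [[-27.000, -64.000], [10.000, 15.000]] (det J = 235.000).
Solving J·Δ = −F gives Δ = (0.570, 1.353).
Then the next iterate is (x, y)₁ = (-1.430, -1.647).

(-1.430, -1.647)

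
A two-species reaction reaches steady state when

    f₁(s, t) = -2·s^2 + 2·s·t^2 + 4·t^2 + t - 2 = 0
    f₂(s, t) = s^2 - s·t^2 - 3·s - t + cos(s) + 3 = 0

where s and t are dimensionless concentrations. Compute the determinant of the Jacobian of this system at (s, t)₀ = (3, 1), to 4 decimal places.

30.9635

J = [[-4·s + 2·t^2, 4·s·t + 8·t + 1], [2·s - t^2 - sin(s) - 3, -2·s·t - 1]].
At the point, J = [[-10.0000, 21.0000], [1.858880, -7.0000]].
det J = 30.9635.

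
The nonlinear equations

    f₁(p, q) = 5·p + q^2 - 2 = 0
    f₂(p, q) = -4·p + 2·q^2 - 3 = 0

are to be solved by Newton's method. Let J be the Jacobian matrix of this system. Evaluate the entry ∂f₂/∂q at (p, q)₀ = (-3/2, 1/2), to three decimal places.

2.000

∂f₂/∂q = 4·q.
At (-3/2, 1/2) this is 2.000.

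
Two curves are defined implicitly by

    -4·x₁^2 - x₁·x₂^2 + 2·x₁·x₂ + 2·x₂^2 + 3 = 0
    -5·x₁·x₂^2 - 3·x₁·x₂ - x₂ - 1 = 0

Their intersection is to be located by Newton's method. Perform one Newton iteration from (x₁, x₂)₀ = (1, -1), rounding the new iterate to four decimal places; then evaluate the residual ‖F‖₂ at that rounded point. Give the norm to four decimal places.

At (1, -1): F = (-2.0000, -2.0000).
Jacobian J = [[-8·x₁ - x₂^2 + 2·x₂, -2·x₁·x₂ + 2·x₁ + 4·x₂], [-5·x₂^2 - 3·x₂, -10·x₁·x₂ - 3·x₁ - 1]].
At the point, J = [[-11.0000, 0.0000], [-2.0000, 6.0000]] (det J = -66.0000).
Solving J·Δ = −F gives Δ = (-0.1818, 0.2727).
Then the next iterate is (x₁, x₂)₁ = (0.8182, -0.7273).
Re-evaluating at (0.8182, -0.7273): F = (-0.242828, -0.651466), so ‖F‖₂ = 0.6953.

0.6953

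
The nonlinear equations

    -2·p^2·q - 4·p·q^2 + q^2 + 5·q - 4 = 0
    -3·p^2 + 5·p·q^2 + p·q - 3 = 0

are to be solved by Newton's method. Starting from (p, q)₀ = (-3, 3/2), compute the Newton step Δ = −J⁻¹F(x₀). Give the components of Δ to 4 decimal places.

(1.2168, -0.6424)

At (-3, 3/2): F = (5.7500, -68.2500).
Jacobian J = [[-4·p·q - 4·q^2, -2·p^2 - 8·p·q + 2·q + 5], [-6·p + 5·q^2 + q, 10·p·q + p]].
At the point, J = [[9.0000, 26.0000], [30.7500, -48.0000]] (det J = -1231.5000).
Solving J·Δ = −F gives Δ = (1.2168, -0.6424).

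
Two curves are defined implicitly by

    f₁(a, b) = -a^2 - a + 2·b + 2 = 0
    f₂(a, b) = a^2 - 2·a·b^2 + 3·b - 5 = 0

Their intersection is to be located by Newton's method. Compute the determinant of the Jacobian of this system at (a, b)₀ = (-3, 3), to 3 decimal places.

J = [[-2·a - 1, 2], [2·a - 2·b^2, -4·a·b + 3]].
At the point, J = [[5.000, 2.000], [-24.000, 39.000]].
det J = 243.000.

243.000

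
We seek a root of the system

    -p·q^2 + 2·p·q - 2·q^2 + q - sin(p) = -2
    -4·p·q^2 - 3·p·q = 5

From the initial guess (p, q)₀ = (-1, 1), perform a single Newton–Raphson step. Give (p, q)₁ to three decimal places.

(-0.043, 1.427)

At (-1, 1): F = (0.84147, 2.000).
Jacobian J = [[-q^2 + 2·q - cos(p), -2·p·q + 2·p - 4·q + 1], [-4·q^2 - 3·q, -8·p·q - 3·p]].
At the point, J = [[0.45970, -3.000], [-7.000, 11.000]] (det J = -15.94333).
Solving J·Δ = −F gives Δ = (0.957, 0.427).
Then the next iterate is (p, q)₁ = (-0.043, 1.427).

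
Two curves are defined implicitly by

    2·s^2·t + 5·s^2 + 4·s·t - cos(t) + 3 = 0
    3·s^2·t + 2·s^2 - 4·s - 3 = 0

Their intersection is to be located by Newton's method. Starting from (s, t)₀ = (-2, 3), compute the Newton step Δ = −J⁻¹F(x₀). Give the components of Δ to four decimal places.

(0.7448, -1.1041)

At (-2, 3): F = (23.989992, 49.0000).
Jacobian J = [[4·s·t + 10·s + 4·t, 2·s^2 + 4·s + sin(t)], [6·s·t + 4·s - 4, 3·s^2]].
At the point, J = [[-32.0000, 0.141120], [-48.0000, 12.0000]] (det J = -377.226240).
Solving J·Δ = −F gives Δ = (0.7448, -1.1041).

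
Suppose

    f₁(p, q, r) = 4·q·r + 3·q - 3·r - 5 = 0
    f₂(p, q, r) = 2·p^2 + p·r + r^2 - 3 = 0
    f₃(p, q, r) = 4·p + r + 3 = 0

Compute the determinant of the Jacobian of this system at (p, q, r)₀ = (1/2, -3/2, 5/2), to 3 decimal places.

227.500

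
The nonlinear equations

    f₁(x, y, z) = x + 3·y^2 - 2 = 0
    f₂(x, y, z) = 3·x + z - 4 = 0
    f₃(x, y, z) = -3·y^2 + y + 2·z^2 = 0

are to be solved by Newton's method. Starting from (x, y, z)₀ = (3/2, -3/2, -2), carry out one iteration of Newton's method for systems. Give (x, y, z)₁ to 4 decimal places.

At (3/2, -3/2, -2): F = (6.2500, -1.5000, -0.2500).
Jacobian J = [[1, 6·y, 0], [3, 0, 1], [0, -6·y + 1, 4·z]].
At the point, J = [[1.0000, -9.0000, 0.0000], [3.0000, 0.0000, 1.0000], [0.0000, 10.0000, -8.0000]] (det J = -226.0000).
Solving J·Δ = −F gives Δ = (0.2113, 0.7179, 0.8662).
Then the next iterate is (x, y, z)₁ = (1.7113, -0.7821, -1.1338).

(1.7113, -0.7821, -1.1338)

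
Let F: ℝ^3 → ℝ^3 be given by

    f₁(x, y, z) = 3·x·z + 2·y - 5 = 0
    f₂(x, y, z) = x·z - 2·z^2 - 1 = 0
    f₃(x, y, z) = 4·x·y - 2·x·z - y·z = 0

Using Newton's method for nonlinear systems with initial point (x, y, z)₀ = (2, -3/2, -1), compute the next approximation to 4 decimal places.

At (2, -3/2, -1): F = (-14.0000, -5.0000, -9.5000).
Jacobian J = [[3·z, 2, 3·x], [z, 0, x - 4·z], [4·y - 2·z, 4·x - z, -2·x - y]].
At the point, J = [[-3.0000, 2.0000, 6.0000], [-1.0000, 0.0000, 6.0000], [-4.0000, 9.0000, -2.5000]] (det J = 55.0000).
Solving J·Δ = −F gives Δ = (-6.3091, -1.8091, -0.2182).
Then the next iterate is (x, y, z)₁ = (-4.3091, -3.3091, -1.2182).

(-4.3091, -3.3091, -1.2182)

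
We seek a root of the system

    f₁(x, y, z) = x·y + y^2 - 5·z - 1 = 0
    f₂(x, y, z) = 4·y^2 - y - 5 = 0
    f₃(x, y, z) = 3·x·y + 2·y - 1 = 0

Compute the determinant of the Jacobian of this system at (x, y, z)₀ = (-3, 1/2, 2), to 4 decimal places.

22.5000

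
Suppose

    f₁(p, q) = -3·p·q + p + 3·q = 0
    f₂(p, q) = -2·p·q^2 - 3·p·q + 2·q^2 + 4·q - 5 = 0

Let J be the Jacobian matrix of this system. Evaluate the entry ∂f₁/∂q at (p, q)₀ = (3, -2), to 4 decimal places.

-6.0000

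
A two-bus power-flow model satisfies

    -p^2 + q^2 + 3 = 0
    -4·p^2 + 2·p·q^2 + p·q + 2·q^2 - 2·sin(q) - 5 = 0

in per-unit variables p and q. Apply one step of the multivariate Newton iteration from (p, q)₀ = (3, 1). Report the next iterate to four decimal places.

(2.5996, 2.2989)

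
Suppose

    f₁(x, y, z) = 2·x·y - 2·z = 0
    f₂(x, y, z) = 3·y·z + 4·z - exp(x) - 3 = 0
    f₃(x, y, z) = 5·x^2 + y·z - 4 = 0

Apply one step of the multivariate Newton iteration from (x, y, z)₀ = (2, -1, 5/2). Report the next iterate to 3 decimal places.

(1.130, -0.464, -0.058)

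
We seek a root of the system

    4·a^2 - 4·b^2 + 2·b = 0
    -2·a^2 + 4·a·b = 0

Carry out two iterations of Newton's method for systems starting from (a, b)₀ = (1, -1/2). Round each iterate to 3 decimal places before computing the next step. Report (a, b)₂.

(0.287, -0.072)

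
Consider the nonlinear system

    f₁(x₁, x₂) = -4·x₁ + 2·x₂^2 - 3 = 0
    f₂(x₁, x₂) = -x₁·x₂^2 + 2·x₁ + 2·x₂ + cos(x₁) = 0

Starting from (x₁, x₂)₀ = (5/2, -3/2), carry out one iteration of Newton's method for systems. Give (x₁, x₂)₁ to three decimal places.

(0.010, -1.257)

At (5/2, -3/2): F = (-8.500, -4.42614).
Jacobian J = [[-4, 4·x₂], [-x₂^2 - sin(x₁) + 2, -2·x₁·x₂ + 2]].
At the point, J = [[-4.000, -6.000], [-0.84847, 9.500]] (det J = -43.09083).
Solving J·Δ = −F gives Δ = (-2.490, 0.243).
Then the next iterate is (x₁, x₂)₁ = (0.010, -1.257).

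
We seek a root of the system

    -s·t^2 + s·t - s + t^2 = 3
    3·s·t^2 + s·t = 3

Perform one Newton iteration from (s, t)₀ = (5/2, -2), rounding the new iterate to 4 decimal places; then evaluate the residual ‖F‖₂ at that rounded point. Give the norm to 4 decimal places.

3.0718

At (5/2, -2): F = (-16.5000, 22.0000).
Jacobian J = [[-t^2 + t - 1, -2·s·t + s + 2·t], [3·t^2 + t, 6·s·t + s]].
At the point, J = [[-7.0000, 8.5000], [10.0000, -27.5000]] (det J = 107.5000).
Solving J·Δ = −F gives Δ = (-2.4814, -0.1023).
Then the next iterate is (s, t)₁ = (0.0186, -2.1023).
Re-evaluating at (0.0186, -2.1023): F = (1.279757, -2.792485), so ‖F‖₂ = 3.0718.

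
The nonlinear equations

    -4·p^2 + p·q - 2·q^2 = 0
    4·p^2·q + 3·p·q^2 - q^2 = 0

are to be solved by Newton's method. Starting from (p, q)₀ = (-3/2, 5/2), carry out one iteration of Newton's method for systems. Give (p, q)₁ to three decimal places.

(-0.669, 1.353)

At (-3/2, 5/2): F = (-25.250, -11.875).
Jacobian J = [[-8·p + q, p - 4·q], [8·p·q + 3·q^2, 4·p^2 + 6·p·q - 2·q]].
At the point, J = [[14.500, -11.500], [-11.250, -18.500]] (det J = -397.625).
Solving J·Δ = −F gives Δ = (0.831, -1.147).
Then the next iterate is (p, q)₁ = (-0.669, 1.353).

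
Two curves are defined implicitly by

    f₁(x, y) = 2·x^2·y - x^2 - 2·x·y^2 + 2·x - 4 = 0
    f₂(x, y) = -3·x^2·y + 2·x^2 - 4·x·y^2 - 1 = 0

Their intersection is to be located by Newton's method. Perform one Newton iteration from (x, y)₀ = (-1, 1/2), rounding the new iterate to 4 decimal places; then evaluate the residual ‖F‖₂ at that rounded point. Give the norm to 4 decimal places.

3.4187

At (-1, 1/2): F = (-5.5000, 0.5000).
Jacobian J = [[4·x·y - 2·x - 2·y^2 + 2, 2·x^2 - 4·x·y], [-6·x·y + 4·x - 4·y^2, -3·x^2 - 8·x·y]].
At the point, J = [[1.5000, 4.0000], [-2.0000, 1.0000]] (det J = 9.5000).
Solving J·Δ = −F gives Δ = (0.7895, 1.0789).
Then the next iterate is (x, y)₁ = (-0.2105, 1.5789).
Re-evaluating at (-0.2105, 1.5789): F = (-3.275866, 0.977779), so ‖F‖₂ = 3.4187.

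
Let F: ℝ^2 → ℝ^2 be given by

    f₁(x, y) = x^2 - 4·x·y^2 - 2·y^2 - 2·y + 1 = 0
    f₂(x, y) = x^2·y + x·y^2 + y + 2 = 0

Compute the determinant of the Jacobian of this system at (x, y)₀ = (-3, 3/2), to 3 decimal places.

174.000

J = [[2·x - 4·y^2, -8·x·y - 4·y - 2], [2·x·y + y^2, x^2 + 2·x·y + 1]].
At the point, J = [[-15.000, 28.000], [-6.750, 1.000]].
det J = 174.000.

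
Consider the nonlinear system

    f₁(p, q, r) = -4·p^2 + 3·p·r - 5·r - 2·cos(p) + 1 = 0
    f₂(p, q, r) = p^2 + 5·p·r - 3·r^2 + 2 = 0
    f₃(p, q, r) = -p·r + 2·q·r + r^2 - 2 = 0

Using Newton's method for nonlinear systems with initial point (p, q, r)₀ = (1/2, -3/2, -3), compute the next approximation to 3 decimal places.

(0.724, -1.205, -1.274)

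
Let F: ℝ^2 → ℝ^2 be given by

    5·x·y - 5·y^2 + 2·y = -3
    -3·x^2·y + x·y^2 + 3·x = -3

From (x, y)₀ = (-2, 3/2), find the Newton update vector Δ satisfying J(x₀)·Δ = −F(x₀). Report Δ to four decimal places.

(0.5553, -0.6993)

At (-2, 3/2): F = (-20.2500, -25.5000).
Jacobian J = [[5·y, 5·x - 10·y + 2], [-6·x·y + y^2 + 3, -3·x^2 + 2·x·y]].
At the point, J = [[7.5000, -23.0000], [23.2500, -18.0000]] (det J = 399.7500).
Solving J·Δ = −F gives Δ = (0.5553, -0.6993).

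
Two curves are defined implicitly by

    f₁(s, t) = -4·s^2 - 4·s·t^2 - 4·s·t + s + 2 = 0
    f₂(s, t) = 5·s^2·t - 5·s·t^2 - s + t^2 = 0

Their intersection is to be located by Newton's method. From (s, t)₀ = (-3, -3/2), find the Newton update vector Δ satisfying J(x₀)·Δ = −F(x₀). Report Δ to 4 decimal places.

At (-3, -3/2): F = (-28.0000, -28.5000).
Jacobian J = [[-8·s - 4·t^2 - 4·t + 1, -8·s·t - 4·s], [10·s·t - 5·t^2 - 1, 5·s^2 - 10·s·t + 2·t]].
At the point, J = [[22.0000, -24.0000], [32.7500, -3.0000]] (det J = 720.0000).
Solving J·Δ = −F gives Δ = (0.8333, -0.4028).

(0.8333, -0.4028)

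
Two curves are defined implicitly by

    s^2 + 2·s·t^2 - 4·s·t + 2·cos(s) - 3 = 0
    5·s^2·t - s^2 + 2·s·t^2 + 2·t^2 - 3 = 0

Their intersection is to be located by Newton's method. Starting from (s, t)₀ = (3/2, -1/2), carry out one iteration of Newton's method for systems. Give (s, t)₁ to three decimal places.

(0.516, -0.534)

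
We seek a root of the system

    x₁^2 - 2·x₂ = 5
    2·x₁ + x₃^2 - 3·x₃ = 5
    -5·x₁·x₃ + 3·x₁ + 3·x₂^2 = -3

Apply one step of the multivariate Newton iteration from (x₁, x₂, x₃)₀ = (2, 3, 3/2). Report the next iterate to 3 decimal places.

At (2, 3, 3/2): F = (-7.000, -3.250, 21.000).
Jacobian J = [[2·x₁, -2, 0], [2, 0, 2·x₃ - 3], [-5·x₃ + 3, 6·x₂, -5·x₁]].
At the point, J = [[4.000, -2.000, 0.000], [2.000, 0.000, 0.000], [-4.500, 18.000, -10.000]] (det J = -40.000).
Solving J·Δ = −F gives Δ = (1.625, -0.250, 0.919).
Then the next iterate is (x₁, x₂, x₃)₁ = (3.625, 2.750, 2.419).

(3.625, 2.750, 2.419)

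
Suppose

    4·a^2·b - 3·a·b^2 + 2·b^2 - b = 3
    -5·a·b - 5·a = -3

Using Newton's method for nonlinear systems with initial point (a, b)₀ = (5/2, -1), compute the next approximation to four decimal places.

At (5/2, -1): F = (-32.5000, 3.0000).
Jacobian J = [[8·a·b - 3·b^2, 4·a^2 - 6·a·b + 4·b - 1], [-5·b - 5, -5·a]].
At the point, J = [[-23.0000, 35.0000], [0.0000, -12.5000]] (det J = 287.5000).
Solving J·Δ = −F gives Δ = (-1.0478, 0.2400).
Then the next iterate is (a, b)₁ = (1.4522, -0.7600).

(1.4522, -0.7600)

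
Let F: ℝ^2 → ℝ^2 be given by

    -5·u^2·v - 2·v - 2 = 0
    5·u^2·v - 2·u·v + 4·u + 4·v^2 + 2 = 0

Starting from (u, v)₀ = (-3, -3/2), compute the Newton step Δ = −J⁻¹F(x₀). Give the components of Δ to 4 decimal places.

(1.4093, 0.1081)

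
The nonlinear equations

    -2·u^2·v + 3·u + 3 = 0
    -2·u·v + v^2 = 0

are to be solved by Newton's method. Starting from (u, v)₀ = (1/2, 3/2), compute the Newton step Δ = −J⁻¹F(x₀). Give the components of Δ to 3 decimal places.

At (1/2, 3/2): F = (3.750, 0.750).
Jacobian J = [[-4·u·v + 3, -2·u^2], [-2·v, -2·u + 2·v]].
At the point, J = [[0.000, -0.500], [-3.000, 2.000]] (det J = -1.500).
Solving J·Δ = −F gives Δ = (5.250, 7.500).

(5.250, 7.500)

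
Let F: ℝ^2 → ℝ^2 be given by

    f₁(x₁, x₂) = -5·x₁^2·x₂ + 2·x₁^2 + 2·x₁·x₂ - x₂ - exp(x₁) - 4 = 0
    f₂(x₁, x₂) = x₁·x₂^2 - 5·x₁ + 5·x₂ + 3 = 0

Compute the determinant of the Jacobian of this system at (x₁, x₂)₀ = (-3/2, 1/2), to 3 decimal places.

-64.468

J = [[-10·x₁·x₂ + 4·x₁ + 2·x₂ - exp(x₁), -5·x₁^2 + 2·x₁ - 1], [x₂^2 - 5, 2·x₁·x₂ + 5]].
At the point, J = [[2.27687, -15.250], [-4.750, 3.500]].
det J = -64.468.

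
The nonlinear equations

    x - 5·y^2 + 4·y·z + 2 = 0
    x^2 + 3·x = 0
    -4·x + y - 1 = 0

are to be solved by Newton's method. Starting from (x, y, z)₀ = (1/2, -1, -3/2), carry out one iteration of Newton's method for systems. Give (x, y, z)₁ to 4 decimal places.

At (1/2, -1, -3/2): F = (3.5000, 1.7500, -4.0000).
Jacobian J = [[1, -10·y + 4·z, 4·y], [2·x + 3, 0, 0], [-4, 1, 0]].
At the point, J = [[1.0000, 4.0000, -4.0000], [4.0000, 0.0000, 0.0000], [-4.0000, 1.0000, 0.0000]] (det J = -16.0000).
Solving J·Δ = −F gives Δ = (-0.4375, 2.2500, 3.0156).
Then the next iterate is (x, y, z)₁ = (0.0625, 1.2500, 1.5156).

(0.0625, 1.2500, 1.5156)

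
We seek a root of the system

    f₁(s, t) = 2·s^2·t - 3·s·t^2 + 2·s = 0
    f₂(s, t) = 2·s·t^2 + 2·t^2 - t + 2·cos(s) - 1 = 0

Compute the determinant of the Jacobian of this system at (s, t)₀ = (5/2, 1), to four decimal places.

119.0076

J = [[4·s·t - 3·t^2 + 2, 2·s^2 - 6·s·t], [2·t^2 - 2·sin(s), 4·s·t + 4·t - 1]].
At the point, J = [[9.0000, -2.5000], [0.803056, 13.0000]].
det J = 119.0076.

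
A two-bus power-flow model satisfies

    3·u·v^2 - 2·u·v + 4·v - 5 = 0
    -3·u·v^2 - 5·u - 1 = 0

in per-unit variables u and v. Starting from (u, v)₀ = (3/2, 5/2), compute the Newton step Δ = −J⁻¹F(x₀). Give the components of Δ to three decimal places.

At (3/2, 5/2): F = (25.625, -36.625).
Jacobian J = [[3·v^2 - 2·v, 6·u·v - 2·u + 4], [-3·v^2 - 5, -6·u·v]].
At the point, J = [[13.750, 23.500], [-23.750, -22.500]] (det J = 248.750).
Solving J·Δ = −F gives Δ = (-1.142, -0.422).

(-1.142, -0.422)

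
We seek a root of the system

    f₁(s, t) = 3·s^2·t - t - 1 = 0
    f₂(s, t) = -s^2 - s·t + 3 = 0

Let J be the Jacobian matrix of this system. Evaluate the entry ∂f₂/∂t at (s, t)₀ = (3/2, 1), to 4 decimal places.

-1.5000

∂f₂/∂t = -s.
At (3/2, 1) this is -1.5000.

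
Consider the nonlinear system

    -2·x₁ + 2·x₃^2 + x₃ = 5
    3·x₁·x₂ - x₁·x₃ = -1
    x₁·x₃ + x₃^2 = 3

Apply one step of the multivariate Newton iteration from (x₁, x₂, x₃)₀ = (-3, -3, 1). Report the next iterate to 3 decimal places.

At (-3, -3, 1): F = (4.000, 31.000, -5.000).
Jacobian J = [[-2, 0, 4·x₃ + 1], [3·x₂ - x₃, 3·x₁, -x₁], [x₃, 0, x₁ + 2·x₃]].
At the point, J = [[-2.000, 0.000, 5.000], [-10.000, -9.000, 3.000], [1.000, 0.000, -1.000]] (det J = 27.000).
Solving J·Δ = −F gives Δ = (7.000, -3.667, 2.000).
Then the next iterate is (x₁, x₂, x₃)₁ = (4.000, -6.667, 3.000).

(4.000, -6.667, 3.000)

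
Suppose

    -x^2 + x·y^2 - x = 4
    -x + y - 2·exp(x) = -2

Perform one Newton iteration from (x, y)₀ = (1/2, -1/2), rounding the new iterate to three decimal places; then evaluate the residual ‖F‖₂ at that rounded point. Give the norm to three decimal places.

24.554

At (1/2, -1/2): F = (-4.625, -2.29744).
Jacobian J = [[-2·x + y^2 - 1, 2·x·y], [-2·exp(x) - 1, 1]].
At the point, J = [[-1.750, -0.500], [-4.29744, 1.000]] (det J = -3.89872).
Solving J·Δ = −F gives Δ = (-1.481, -4.067).
Then the next iterate is (x, y)₁ = (-0.981, -4.567).
Re-evaluating at (-0.981, -4.567): F = (-24.44256, -2.33587), so ‖F‖₂ = 24.554.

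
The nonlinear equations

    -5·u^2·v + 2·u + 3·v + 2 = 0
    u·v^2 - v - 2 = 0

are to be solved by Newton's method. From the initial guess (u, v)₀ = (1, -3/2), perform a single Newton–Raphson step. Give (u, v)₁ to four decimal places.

(0.6142, -1.2795)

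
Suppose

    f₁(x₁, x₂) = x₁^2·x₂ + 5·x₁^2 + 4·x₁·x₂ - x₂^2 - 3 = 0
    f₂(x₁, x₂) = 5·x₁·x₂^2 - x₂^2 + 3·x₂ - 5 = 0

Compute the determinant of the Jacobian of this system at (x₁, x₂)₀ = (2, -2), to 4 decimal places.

-452.0000

J = [[2·x₁·x₂ + 10·x₁ + 4·x₂, x₁^2 + 4·x₁ - 2·x₂], [5·x₂^2, 10·x₁·x₂ - 2·x₂ + 3]].
At the point, J = [[4.0000, 16.0000], [20.0000, -33.0000]].
det J = -452.0000.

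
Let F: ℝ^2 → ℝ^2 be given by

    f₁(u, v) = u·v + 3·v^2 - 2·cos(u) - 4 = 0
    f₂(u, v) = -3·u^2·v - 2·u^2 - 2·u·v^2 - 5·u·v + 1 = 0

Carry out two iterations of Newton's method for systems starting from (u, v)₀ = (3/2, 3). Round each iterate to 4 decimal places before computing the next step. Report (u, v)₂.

At (3/2, 3): F = (27.358526, -73.2500).
Jacobian J = [[v + 2·sin(u), u + 6·v], [-6·u·v - 4·u - 2·v^2 - 5·v, -3·u^2 - 4·u·v - 5·u]].
At the point, J = [[4.994990, 19.5000], [-66.0000, -32.2500]] (det J = 1125.911573).
Solving J·Δ = −F gives Δ = (-0.4850, -1.2788).
Then the next iterate is (u, v)₁ = (1.0150, 1.7212).
Round to (1.0150, 1.7212) and repeat: F = (5.579366, -21.129145), J = [[3.420161, 11.3422], [-29.073167, -15.153747]].
Δ = (-0.5581, -0.3236), so (u, v)₂ = (0.4569, 1.3976).

(0.4569, 1.3976)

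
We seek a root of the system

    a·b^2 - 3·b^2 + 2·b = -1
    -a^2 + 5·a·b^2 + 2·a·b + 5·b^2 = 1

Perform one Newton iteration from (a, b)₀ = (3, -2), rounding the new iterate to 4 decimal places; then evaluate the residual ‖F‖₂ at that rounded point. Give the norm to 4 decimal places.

9.8233

At (3, -2): F = (-3.0000, 58.0000).
Jacobian J = [[b^2, 2·a·b - 6·b + 2], [-2·a + 5·b^2 + 2·b, 10·a·b + 2·a + 10·b]].
At the point, J = [[4.0000, 2.0000], [10.0000, -74.0000]] (det J = -316.0000).
Solving J·Δ = −F gives Δ = (0.3354, 0.8291).
Then the next iterate is (a, b)₁ = (3.3354, -1.1709).
Re-evaluating at (3.3354, -1.1709): F = (-0.881964, 9.783582), so ‖F‖₂ = 9.8233.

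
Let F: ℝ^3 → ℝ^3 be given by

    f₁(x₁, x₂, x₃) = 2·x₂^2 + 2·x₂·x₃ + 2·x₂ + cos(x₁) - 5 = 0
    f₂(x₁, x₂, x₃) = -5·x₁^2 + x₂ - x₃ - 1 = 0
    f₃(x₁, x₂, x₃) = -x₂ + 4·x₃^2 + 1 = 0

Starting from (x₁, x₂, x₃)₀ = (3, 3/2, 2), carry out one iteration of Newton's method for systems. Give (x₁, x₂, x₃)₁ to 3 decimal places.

(1.470, 1.105, 1.007)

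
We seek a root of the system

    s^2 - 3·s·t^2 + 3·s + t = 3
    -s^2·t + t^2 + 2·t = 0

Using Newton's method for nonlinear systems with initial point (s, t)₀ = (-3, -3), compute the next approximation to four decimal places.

At (-3, -3): F = (75.0000, 30.0000).
Jacobian J = [[2·s - 3·t^2 + 3, -6·s·t + 1], [-2·s·t, -s^2 + 2·t + 2]].
At the point, J = [[-30.0000, -53.0000], [-18.0000, -13.0000]] (det J = -564.0000).
Solving J·Δ = −F gives Δ = (1.0904, 0.7979).
Then the next iterate is (s, t)₁ = (-1.9096, -2.2021).

(-1.9096, -2.2021)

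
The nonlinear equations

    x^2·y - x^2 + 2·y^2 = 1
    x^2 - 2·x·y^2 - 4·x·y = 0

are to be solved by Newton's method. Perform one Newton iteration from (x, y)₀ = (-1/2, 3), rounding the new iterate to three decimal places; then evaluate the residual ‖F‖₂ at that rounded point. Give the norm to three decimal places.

At (-1/2, 3): F = (17.500, 15.250).
Jacobian J = [[2·x·y - 2·x, x^2 + 4·y], [2·x - 2·y^2 - 4·y, -4·x·y - 4·x]].
At the point, J = [[-2.000, 12.250], [-31.000, 8.000]] (det J = 363.750).
Solving J·Δ = −F gives Δ = (0.129, -1.408).
Then the next iterate is (x, y)₁ = (-0.371, 1.592).
Re-evaluating at (-0.371, 1.592): F = (4.15041, 4.38074), so ‖F‖₂ = 6.035.

6.035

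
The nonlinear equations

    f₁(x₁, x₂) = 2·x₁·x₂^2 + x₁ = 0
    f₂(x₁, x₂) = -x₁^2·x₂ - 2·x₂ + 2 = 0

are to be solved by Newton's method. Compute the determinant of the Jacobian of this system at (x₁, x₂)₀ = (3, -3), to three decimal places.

J = [[2·x₂^2 + 1, 4·x₁·x₂], [-2·x₁·x₂, -x₁^2 - 2]].
At the point, J = [[19.000, -36.000], [18.000, -11.000]].
det J = 439.000.

439.000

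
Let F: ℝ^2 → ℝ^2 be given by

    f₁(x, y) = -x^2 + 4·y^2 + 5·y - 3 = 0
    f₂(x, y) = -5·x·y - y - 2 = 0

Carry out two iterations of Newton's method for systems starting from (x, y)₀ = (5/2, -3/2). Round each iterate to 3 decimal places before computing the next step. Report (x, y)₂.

(-0.208, -1.761)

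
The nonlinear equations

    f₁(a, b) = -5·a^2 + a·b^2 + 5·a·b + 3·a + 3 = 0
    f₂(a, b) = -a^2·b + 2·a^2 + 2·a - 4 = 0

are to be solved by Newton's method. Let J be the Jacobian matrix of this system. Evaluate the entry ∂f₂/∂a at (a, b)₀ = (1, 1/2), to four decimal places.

∂f₂/∂a = -2·a·b + 4·a + 2.
At (1, 1/2) this is 5.0000.

5.0000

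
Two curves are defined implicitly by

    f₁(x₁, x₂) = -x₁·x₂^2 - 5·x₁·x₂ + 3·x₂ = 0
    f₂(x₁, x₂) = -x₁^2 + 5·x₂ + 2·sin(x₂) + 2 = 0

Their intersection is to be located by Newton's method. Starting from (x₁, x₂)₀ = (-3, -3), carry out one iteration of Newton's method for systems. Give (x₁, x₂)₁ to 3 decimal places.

(1.500, -4.562)

At (-3, -3): F = (-27.000, -22.28224).
Jacobian J = [[-x₂^2 - 5·x₂, -2·x₁·x₂ - 5·x₁ + 3], [-2·x₁, 2·cos(x₂) + 5]].
At the point, J = [[6.000, 0.000], [6.000, 3.02002]] (det J = 18.12009).
Solving J·Δ = −F gives Δ = (4.500, -1.562).
Then the next iterate is (x₁, x₂)₁ = (1.500, -4.562).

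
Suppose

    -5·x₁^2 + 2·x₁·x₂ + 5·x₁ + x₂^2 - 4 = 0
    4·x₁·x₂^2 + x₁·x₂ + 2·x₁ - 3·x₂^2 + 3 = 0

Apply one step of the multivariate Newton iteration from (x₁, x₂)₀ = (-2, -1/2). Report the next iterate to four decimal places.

At (-2, -1/2): F = (-31.7500, -2.7500).
Jacobian J = [[-10·x₁ + 2·x₂ + 5, 2·x₁ + 2·x₂], [4·x₂^2 + x₂ + 2, 8·x₁·x₂ + x₁ - 6·x₂]].
At the point, J = [[24.0000, -5.0000], [2.5000, 9.0000]] (det J = 228.5000).
Solving J·Δ = −F gives Δ = (1.3107, -0.0585).
Then the next iterate is (x₁, x₂)₁ = (-0.6893, -0.5585).

(-0.6893, -0.5585)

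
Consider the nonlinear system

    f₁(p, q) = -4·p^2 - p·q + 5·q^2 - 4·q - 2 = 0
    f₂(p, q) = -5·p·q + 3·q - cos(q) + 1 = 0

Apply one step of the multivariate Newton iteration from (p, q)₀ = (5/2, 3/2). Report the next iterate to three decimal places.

(1.161, 1.114)

At (5/2, 3/2): F = (-25.500, -13.32074).
Jacobian J = [[-8·p - q, -p + 10·q - 4], [-5·q, -5·p + sin(q) + 3]].
At the point, J = [[-21.500, 8.500], [-7.500, -8.50251]] (det J = 246.55386).
Solving J·Δ = −F gives Δ = (-1.339, -0.386).
Then the next iterate is (p, q)₁ = (1.161, 1.114).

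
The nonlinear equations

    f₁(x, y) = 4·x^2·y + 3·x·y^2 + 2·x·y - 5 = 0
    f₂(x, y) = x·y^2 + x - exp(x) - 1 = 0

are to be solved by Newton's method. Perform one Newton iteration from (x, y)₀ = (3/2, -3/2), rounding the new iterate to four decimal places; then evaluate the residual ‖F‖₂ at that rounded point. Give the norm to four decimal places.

At (3/2, -3/2): F = (-12.8750, -0.606689).
Jacobian J = [[8·x·y + 3·y^2 + 2·y, 4·x^2 + 6·x·y + 2·x], [y^2 - exp(x) + 1, 2·x·y]].
At the point, J = [[-14.2500, -1.5000], [-1.231689, -4.5000]] (det J = 62.277466).
Solving J·Δ = −F gives Δ = (-0.9157, 0.1158).
Then the next iterate is (x, y)₁ = (0.5843, -1.3842).
Re-evaluating at (0.5843, -1.3842): F = (-5.149302, -1.089910), so ‖F‖₂ = 5.2634.

5.2634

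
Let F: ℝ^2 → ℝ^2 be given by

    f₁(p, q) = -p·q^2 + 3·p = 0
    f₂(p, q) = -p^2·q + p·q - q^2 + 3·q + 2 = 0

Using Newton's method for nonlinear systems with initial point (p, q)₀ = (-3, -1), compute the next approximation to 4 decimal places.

At (-3, -1): F = (-6.0000, 10.0000).
Jacobian J = [[-q^2 + 3, -2·p·q], [-2·p·q + q, -p^2 + p - 2·q + 3]].
At the point, J = [[2.0000, -6.0000], [-7.0000, -7.0000]] (det J = -56.0000).
Solving J·Δ = −F gives Δ = (1.8214, -0.3929).
Then the next iterate is (p, q)₁ = (-1.1786, -1.3929).

(-1.1786, -1.3929)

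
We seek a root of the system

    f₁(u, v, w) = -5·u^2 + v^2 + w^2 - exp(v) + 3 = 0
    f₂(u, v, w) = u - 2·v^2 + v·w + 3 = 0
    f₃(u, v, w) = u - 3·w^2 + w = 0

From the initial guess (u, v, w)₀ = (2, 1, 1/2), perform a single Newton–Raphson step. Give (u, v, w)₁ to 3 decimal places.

(1.066, 1.850, 0.908)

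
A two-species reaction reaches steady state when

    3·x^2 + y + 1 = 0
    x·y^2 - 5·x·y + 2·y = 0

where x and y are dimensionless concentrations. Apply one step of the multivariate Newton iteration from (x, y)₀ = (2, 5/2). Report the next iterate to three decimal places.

(0.727, 2.273)

At (2, 5/2): F = (15.500, -7.500).
Jacobian J = [[6·x, 1], [y^2 - 5·y, 2·x·y - 5·x + 2]].
At the point, J = [[12.000, 1.000], [-6.250, 2.000]] (det J = 30.250).
Solving J·Δ = −F gives Δ = (-1.273, -0.227).
Then the next iterate is (x, y)₁ = (0.727, 2.273).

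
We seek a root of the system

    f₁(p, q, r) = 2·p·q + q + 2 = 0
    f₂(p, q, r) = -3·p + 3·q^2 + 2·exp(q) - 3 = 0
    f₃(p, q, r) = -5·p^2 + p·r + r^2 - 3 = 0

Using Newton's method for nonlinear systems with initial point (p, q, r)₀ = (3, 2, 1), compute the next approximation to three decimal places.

At (3, 2, 1): F = (16.000, 14.77811, -44.000).
Jacobian J = [[2·q, 2·p + 1, 0], [-3, 6·q + 2·exp(q), 0], [-10·p + r, 0, p + 2·r]].
At the point, J = [[4.000, 7.000, 0.000], [-3.000, 26.77811, 0.000], [-29.000, 0.000, 5.000]] (det J = 640.56224).
Solving J·Δ = −F gives Δ = (-2.537, -0.836, -5.914).
Then the next iterate is (p, q, r)₁ = (0.463, 1.164, -4.914).

(0.463, 1.164, -4.914)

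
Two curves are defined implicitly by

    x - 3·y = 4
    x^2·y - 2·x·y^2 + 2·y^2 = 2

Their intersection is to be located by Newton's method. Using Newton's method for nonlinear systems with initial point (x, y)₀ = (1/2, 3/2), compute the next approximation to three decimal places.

At (1/2, 3/2): F = (-8.000, 0.625).
Jacobian J = [[1, -3], [2·x·y - 2·y^2, x^2 - 4·x·y + 4·y]].
At the point, J = [[1.000, -3.000], [-3.000, 3.250]] (det J = -5.750).
Solving J·Δ = −F gives Δ = (-4.196, -4.065).
Then the next iterate is (x, y)₁ = (-3.696, -2.565).

(-3.696, -2.565)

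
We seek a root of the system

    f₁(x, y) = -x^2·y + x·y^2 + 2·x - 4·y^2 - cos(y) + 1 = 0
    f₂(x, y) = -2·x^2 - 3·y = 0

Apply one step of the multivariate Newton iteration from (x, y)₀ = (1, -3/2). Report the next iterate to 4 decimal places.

At (1, -3/2): F = (-2.320737, 2.5000).
Jacobian J = [[-2·x·y + y^2 + 2, -x^2 + 2·x·y - 8·y + sin(y)], [-4·x, -3]].
At the point, J = [[7.2500, 7.002505], [-4.0000, -3.0000]] (det J = 6.260020).
Solving J·Δ = −F gives Δ = (1.6843, -1.4125).
Then the next iterate is (x, y)₁ = (2.6843, -2.9125).

(2.6843, -2.9125)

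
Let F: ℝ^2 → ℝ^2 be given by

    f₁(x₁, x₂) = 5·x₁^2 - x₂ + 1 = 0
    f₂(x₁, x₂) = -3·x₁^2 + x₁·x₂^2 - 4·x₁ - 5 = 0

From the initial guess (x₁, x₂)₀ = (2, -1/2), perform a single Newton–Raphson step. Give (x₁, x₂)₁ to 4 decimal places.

At (2, -1/2): F = (21.5000, -24.5000).
Jacobian J = [[10·x₁, -1], [-6·x₁ + x₂^2 - 4, 2·x₁·x₂]].
At the point, J = [[20.0000, -1.0000], [-15.7500, -2.0000]] (det J = -55.7500).
Solving J·Δ = −F gives Δ = (-1.2108, -2.7152).
Then the next iterate is (x₁, x₂)₁ = (0.7892, -3.2152).

(0.7892, -3.2152)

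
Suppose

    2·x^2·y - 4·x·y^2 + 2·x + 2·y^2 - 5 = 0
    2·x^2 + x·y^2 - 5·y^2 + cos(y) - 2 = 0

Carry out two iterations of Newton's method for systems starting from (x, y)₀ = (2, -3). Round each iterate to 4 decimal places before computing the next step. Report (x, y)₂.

At (2, -3): F = (-79.0000, -21.989992).
Jacobian J = [[4·x·y - 4·y^2 + 2, 2·x^2 - 8·x·y + 4·y], [4·x + y^2, 2·x·y - 10·y - sin(y)]].
At the point, J = [[-58.0000, 44.0000], [17.0000, 18.141120]] (det J = -1800.184960).
Solving J·Δ = −F gives Δ = (-0.2586, 1.4545).
Then the next iterate is (x, y)₁ = (1.7414, -1.5455).
Round to (1.7414, -1.5455) and repeat: F = (-22.751261, -3.693153), J = [[-18.319616, 21.413618], [9.354170, 11.072013]].
Δ = (-0.4287, 0.6957), so (x, y)₂ = (1.3127, -0.8498).

(1.3127, -0.8498)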